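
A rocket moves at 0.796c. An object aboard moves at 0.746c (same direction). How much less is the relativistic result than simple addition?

Classical: u' + v = 0.746 + 0.796 = 1.542c
Relativistic: u = (0.746 + 0.796)/(1 + 0.593816) = 1.542/1.593816 = 0.9675c
Difference: 1.542 - 0.9675 = 0.5745c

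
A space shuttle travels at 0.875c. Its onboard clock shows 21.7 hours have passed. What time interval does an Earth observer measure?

Proper time Δt₀ = 21.7 hours
γ = 1/√(1 - 0.875²) = 2.0656
Δt = γΔt₀ = 2.0656 × 21.7 = 44.82 hours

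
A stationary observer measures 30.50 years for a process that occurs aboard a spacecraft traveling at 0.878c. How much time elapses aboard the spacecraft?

Dilated time Δt = 30.50 years
γ = 1/√(1 - 0.878²) = 2.089
Δt₀ = Δt/γ = 30.50/2.089 = 14.60 years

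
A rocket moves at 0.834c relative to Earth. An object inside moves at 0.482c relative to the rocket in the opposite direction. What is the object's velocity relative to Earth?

Object's velocity in rocket frame is u' = -0.482c
u = (u' + v)/(1 + u'v/c²) = (v - 0.482)/(1 - 0.482·v/c²)
Numerator: 0.834 - 0.482 = 0.352
Denominator: 1 - 0.401988 = 0.598012
u = 0.352/0.598012 = 0.5886c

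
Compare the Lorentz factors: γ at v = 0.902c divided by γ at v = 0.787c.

γ₁ = 1/√(1 - 0.902²) = 2.316
γ₂ = 1/√(1 - 0.787²) = 1.621
γ₁/γ₂ = 2.316/1.621 = 1.429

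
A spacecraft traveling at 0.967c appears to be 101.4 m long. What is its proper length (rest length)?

Contracted length L = 101.4 m
γ = 1/√(1 - 0.967²) = 3.925
L₀ = γL = 3.925 × 101.4 = 398.0 m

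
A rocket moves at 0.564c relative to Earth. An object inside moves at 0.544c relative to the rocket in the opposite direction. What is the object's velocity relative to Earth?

Object's velocity in rocket frame is u' = -0.544c
u = (u' + v)/(1 + u'v/c²) = (v - 0.544)/(1 - 0.544·v/c²)
Numerator: 0.564 - 0.544 = 0.02
Denominator: 1 - 0.306816 = 0.693184
u = 0.02/0.693184 = 0.02885c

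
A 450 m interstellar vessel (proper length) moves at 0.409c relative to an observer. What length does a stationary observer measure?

Proper length L₀ = 450 m
γ = 1/√(1 - 0.409²) = 1.096
L = L₀/γ = 450/1.096 = 410.6 m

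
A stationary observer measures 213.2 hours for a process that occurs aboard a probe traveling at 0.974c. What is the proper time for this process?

Dilated time Δt = 213.2 hours
γ = 1/√(1 - 0.974²) = 4.414
Δt₀ = Δt/γ = 213.2/4.414 = 48.30 hours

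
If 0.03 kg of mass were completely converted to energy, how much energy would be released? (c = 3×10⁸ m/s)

Using E = mc²:
c² = (3×10⁸)² = 9×10¹⁶ m²/s²
E = 0.03 × 9×10¹⁶ = 2.700×10¹⁵ J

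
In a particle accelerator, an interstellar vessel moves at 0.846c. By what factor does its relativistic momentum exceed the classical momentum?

p_rel = γmv, p_class = mv
Ratio = γ = 1/√(1 - 0.846²)
= 1/√(0.284284) = 1.876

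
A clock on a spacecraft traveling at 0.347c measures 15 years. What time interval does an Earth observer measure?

Proper time Δt₀ = 15 years
γ = 1/√(1 - 0.347²) = 1.066
Δt = γΔt₀ = 1.066 × 15 = 15.99 years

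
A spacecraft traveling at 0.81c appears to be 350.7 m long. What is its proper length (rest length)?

Contracted length L = 350.7 m
γ = 1/√(1 - 0.81²) = 1.7052
L₀ = γL = 1.7052 × 350.7 = 598.0 m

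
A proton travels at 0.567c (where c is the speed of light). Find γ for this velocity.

v/c = 0.567, so (v/c)² = 0.321489
1 - (v/c)² = 0.678511
γ = 1/√(0.678511) = 1.214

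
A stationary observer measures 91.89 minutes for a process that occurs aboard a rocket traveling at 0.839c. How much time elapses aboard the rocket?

Dilated time Δt = 91.89 minutes
γ = 1/√(1 - 0.839²) = 1.8378
Δt₀ = Δt/γ = 91.89/1.8378 = 50.00 minutes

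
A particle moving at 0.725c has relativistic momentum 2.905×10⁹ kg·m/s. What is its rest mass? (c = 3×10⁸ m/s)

γ = 1/√(1 - 0.725²) = 1.452
v = 0.725 × 3×10⁸ = 2.175×10⁸ m/s
m = p/(γv) = 2.905×10⁹/(1.452 × 2.175×10⁸) = 9.199 kg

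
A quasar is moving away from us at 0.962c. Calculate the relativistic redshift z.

β = 0.962
(1+β)/(1-β) = 1.962/0.038 = 51.632
√(51.632) = 7.186
z = 7.186 - 1 = 6.186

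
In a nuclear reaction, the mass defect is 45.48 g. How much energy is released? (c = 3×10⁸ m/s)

Convert mass defect: Δm = 45.48 g = 0.04548 kg
E = Δm·c² = 0.04548 × (3×10⁸)²
= 0.04548 × 9×10¹⁶ = 4.093×10¹⁵ J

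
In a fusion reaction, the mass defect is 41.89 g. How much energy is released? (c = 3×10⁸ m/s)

Convert mass defect: Δm = 41.89 g = 0.04189 kg
E = Δm·c² = 0.04189 × (3×10⁸)²
= 0.04189 × 9×10¹⁶ = 3.770×10¹⁵ J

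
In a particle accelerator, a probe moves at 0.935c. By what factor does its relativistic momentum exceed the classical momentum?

p_rel = γmv, p_class = mv
Ratio = γ = 1/√(1 - 0.935²)
= 1/√(0.125775) = 2.820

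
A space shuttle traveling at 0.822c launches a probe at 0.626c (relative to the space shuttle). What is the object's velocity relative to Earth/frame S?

u = (u' + v)/(1 + u'v/c²)
Numerator: 0.626 + 0.822 = 1.448
Denominator: 1 + 0.514572 = 1.514572
u = 1.448/1.514572 = 0.9560c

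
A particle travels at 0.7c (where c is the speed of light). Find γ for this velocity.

v/c = 0.7, so (v/c)² = 0.49
1 - (v/c)² = 0.51
γ = 1/√(0.51) = 1.400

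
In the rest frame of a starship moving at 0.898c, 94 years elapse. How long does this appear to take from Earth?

Proper time Δt₀ = 94 years
γ = 1/√(1 - 0.898²) = 2.2728
Δt = γΔt₀ = 2.2728 × 94 = 213.6 years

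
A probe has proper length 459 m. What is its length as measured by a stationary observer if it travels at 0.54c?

Proper length L₀ = 459 m
γ = 1/√(1 - 0.54²) = 1.1881
L = L₀/γ = 459/1.1881 = 386.3 m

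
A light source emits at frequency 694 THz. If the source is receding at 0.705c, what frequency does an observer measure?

β = v/c = 0.705
(1-β)/(1+β) = 0.295/1.705 = 0.17302
Doppler factor = √(0.17302) = 0.4160
f_obs = 694 × 0.4160 = 288.7 THz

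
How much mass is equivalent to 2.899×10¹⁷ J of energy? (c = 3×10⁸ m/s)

From E = mc², we get m = E/c²
c² = (3×10⁸)² = 9×10¹⁶ m²/s²
m = 2.899×10¹⁷ / 9×10¹⁶ = 3.221 kg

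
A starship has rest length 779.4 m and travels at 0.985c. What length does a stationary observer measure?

Proper length L₀ = 779.4 m
γ = 1/√(1 - 0.985²) = 5.795
L = L₀/γ = 779.4/5.795 = 134.5 m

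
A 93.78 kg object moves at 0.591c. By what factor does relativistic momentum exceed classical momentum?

p_rel = γmv, p_class = mv
Ratio = γ = 1/√(1 - 0.591²) = 1.240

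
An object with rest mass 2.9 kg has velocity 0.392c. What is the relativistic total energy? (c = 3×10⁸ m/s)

γ = 1/√(1 - 0.392²) = 1.087
mc² = 2.9 × (3×10⁸)² = 2.610×10¹⁷ J
E = γmc² = 1.087 × 2.610×10¹⁷ = 2.837×10¹⁷ J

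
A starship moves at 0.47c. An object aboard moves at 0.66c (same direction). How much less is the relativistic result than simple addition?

Classical: u' + v = 0.66 + 0.47 = 1.13c
Relativistic: u = (0.66 + 0.47)/(1 + 0.3102) = 1.13/1.3102 = 0.8625c
Difference: 1.13 - 0.8625 = 0.2675c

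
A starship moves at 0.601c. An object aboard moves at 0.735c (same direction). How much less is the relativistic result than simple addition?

Classical: u' + v = 0.735 + 0.601 = 1.336c
Relativistic: u = (0.735 + 0.601)/(1 + 0.441735) = 1.336/1.441735 = 0.9267c
Difference: 1.336 - 0.9267 = 0.4093c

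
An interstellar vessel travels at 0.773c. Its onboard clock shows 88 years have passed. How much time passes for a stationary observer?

Proper time Δt₀ = 88 years
γ = 1/√(1 - 0.773²) = 1.576
Δt = γΔt₀ = 1.576 × 88 = 138.7 years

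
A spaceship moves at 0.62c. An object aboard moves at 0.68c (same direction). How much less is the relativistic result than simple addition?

Classical: u' + v = 0.68 + 0.62 = 1.3c
Relativistic: u = (0.68 + 0.62)/(1 + 0.4216) = 1.3/1.4216 = 0.9145c
Difference: 1.3 - 0.9145 = 0.3855c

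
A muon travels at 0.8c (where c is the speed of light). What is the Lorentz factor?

v/c = 0.8, so (v/c)² = 0.64
1 - (v/c)² = 0.36
γ = 1/√(0.36) = 1.667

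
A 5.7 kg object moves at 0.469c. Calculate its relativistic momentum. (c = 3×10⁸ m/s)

γ = 1/√(1 - 0.469²) = 1.13225
v = 0.469 × 3×10⁸ = 1.407×10⁸ m/s
p = γmv = 1.13225 × 5.7 × 1.407×10⁸ = 9.081×10⁸ kg·m/s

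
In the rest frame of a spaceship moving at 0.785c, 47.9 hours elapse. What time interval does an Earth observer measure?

Proper time Δt₀ = 47.9 hours
γ = 1/√(1 - 0.785²) = 1.6142
Δt = γΔt₀ = 1.6142 × 47.9 = 77.32 hours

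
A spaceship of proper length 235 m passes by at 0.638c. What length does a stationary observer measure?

Proper length L₀ = 235 m
γ = 1/√(1 - 0.638²) = 1.2986
L = L₀/γ = 235/1.2986 = 181.0 m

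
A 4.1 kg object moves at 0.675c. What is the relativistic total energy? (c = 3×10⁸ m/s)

γ = 1/√(1 - 0.675²) = 1.3553
mc² = 4.1 × (3×10⁸)² = 3.690×10¹⁷ J
E = γmc² = 1.3553 × 3.690×10¹⁷ = 5.001×10¹⁷ J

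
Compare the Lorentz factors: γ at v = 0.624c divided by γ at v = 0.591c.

γ₁ = 1/√(1 - 0.624²) = 1.280
γ₂ = 1/√(1 - 0.591²) = 1.240
γ₁/γ₂ = 1.280/1.240 = 1.032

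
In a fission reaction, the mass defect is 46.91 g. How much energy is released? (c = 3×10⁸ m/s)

Convert mass defect: Δm = 46.91 g = 0.04691 kg
E = Δm·c² = 0.04691 × (3×10⁸)²
= 0.04691 × 9×10¹⁶ = 4.222×10¹⁵ J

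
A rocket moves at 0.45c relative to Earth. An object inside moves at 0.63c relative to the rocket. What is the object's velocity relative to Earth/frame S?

u = (u' + v)/(1 + u'v/c²)
Numerator: 0.63 + 0.45 = 1.08
Denominator: 1 + 0.2835 = 1.2835
u = 1.08/1.2835 = 0.8414c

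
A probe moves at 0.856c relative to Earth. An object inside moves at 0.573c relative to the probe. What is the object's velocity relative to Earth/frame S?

u = (u' + v)/(1 + u'v/c²)
Numerator: 0.573 + 0.856 = 1.429
Denominator: 1 + 0.490488 = 1.490488
u = 1.429/1.490488 = 0.9587c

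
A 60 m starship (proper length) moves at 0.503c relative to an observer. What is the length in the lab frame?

Proper length L₀ = 60 m
γ = 1/√(1 - 0.503²) = 1.157
L = L₀/γ = 60/1.157 = 51.86 m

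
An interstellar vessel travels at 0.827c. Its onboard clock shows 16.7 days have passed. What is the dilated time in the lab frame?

Proper time Δt₀ = 16.7 days
γ = 1/√(1 - 0.827²) = 1.7787
Δt = γΔt₀ = 1.7787 × 16.7 = 29.70 days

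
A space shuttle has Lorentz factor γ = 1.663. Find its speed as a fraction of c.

From γ = 1/√(1 - v²/c²):
1/γ² = 1/1.663² = 0.3616
v²/c² = 1 - 0.3616 = 0.6384
v/c = √(0.6384) = 0.7990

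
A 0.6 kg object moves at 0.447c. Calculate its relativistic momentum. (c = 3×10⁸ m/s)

γ = 1/√(1 - 0.447²) = 1.118
v = 0.447 × 3×10⁸ = 1.341×10⁸ m/s
p = γmv = 1.118 × 0.6 × 1.341×10⁸ = 8.995×10⁷ kg·m/s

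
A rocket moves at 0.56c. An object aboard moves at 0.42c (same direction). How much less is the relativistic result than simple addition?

Classical: u' + v = 0.42 + 0.56 = 0.98c
Relativistic: u = (0.42 + 0.56)/(1 + 0.2352) = 0.98/1.2352 = 0.7934c
Difference: 0.98 - 0.7934 = 0.1866c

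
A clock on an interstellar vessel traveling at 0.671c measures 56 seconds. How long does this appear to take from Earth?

Proper time Δt₀ = 56 seconds
γ = 1/√(1 - 0.671²) = 1.3487
Δt = γΔt₀ = 1.3487 × 56 = 75.53 seconds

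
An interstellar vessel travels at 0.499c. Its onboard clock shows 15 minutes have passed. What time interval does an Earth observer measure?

Proper time Δt₀ = 15 minutes
γ = 1/√(1 - 0.499²) = 1.154
Δt = γΔt₀ = 1.154 × 15 = 17.31 minutes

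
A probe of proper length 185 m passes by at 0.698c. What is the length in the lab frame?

Proper length L₀ = 185 m
γ = 1/√(1 - 0.698²) = 1.396
L = L₀/γ = 185/1.396 = 132.5 m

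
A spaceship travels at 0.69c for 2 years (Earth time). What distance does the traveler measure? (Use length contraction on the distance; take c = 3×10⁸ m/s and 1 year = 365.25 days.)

Earth distance: d = v × t = 0.69c × 2 yr = 1.3065×10¹⁶ m
γ = 1.3816
d' = d/γ = 1.3065×10¹⁶/1.3816 = 9.456×10¹⁵ m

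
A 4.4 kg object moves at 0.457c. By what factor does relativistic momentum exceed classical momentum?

p_rel = γmv, p_class = mv
Ratio = γ = 1/√(1 - 0.457²) = 1.124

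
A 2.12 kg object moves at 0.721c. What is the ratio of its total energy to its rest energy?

E = γmc², E₀ = mc²
E/E₀ = γ = 1/√(1 - 0.721²) = 1.443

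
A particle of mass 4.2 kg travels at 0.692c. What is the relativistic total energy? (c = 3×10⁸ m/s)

γ = 1/√(1 - 0.692²) = 1.3852
mc² = 4.2 × (3×10⁸)² = 3.780×10¹⁷ J
E = γmc² = 1.3852 × 3.780×10¹⁷ = 5.236×10¹⁷ J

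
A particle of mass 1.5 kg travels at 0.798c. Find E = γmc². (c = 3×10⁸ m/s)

γ = 1/√(1 - 0.798²) = 1.659
mc² = 1.5 × (3×10⁸)² = 1.350×10¹⁷ J
E = γmc² = 1.659 × 1.350×10¹⁷ = 2.240×10¹⁷ J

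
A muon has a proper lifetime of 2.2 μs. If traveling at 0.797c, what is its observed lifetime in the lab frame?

Proper lifetime τ₀ = 2.2 μs
γ = 1/√(1 - 0.797²) = 1.656
τ = γτ₀ = 1.656 × 2.2 μs = 3.643 μs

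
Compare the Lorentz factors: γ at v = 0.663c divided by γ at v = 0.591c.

γ₁ = 1/√(1 - 0.663²) = 1.3358
γ₂ = 1/√(1 - 0.591²) = 1.2397
γ₁/γ₂ = 1.3358/1.2397 = 1.078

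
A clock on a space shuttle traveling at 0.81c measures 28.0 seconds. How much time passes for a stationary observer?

Proper time Δt₀ = 28.0 seconds
γ = 1/√(1 - 0.81²) = 1.7052
Δt = γΔt₀ = 1.7052 × 28.0 = 47.75 seconds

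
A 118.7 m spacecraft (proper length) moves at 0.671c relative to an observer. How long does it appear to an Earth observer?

Proper length L₀ = 118.7 m
γ = 1/√(1 - 0.671²) = 1.3487
L = L₀/γ = 118.7/1.3487 = 88.01 m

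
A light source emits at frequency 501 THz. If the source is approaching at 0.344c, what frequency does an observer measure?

β = v/c = 0.344
(1+β)/(1-β) = 1.344/0.656 = 2.049
Doppler factor = √(2.049) = 1.4314
f_obs = 501 × 1.4314 = 717.1 THz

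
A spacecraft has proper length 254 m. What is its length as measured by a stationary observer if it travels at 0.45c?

Proper length L₀ = 254 m
γ = 1/√(1 - 0.45²) = 1.120
L = L₀/γ = 254/1.120 = 226.8 m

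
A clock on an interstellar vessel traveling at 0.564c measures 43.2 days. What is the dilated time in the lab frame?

Proper time Δt₀ = 43.2 days
γ = 1/√(1 - 0.564²) = 1.21098
Δt = γΔt₀ = 1.21098 × 43.2 = 52.31 days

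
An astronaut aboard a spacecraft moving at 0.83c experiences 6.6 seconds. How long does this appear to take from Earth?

Proper time Δt₀ = 6.6 seconds
γ = 1/√(1 - 0.83²) = 1.793
Δt = γΔt₀ = 1.793 × 6.6 = 11.83 seconds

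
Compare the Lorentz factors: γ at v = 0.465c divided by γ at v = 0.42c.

γ₁ = 1/√(1 - 0.465²) = 1.130
γ₂ = 1/√(1 - 0.42²) = 1.102
γ₁/γ₂ = 1.130/1.102 = 1.025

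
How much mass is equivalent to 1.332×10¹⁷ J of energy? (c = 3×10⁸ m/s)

From E = mc², we get m = E/c²
c² = (3×10⁸)² = 9×10¹⁶ m²/s²
m = 1.332×10¹⁷ / 9×10¹⁶ = 1.480 kg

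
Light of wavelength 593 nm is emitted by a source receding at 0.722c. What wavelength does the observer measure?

β = 0.722
Wavelength Doppler factor = √(1.722/0.278) = √(6.194) = 2.489
λ_obs = 593 × 2.489 = 1476 nm (redshift)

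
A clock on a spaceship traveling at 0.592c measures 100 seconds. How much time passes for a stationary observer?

Proper time Δt₀ = 100 seconds
γ = 1/√(1 - 0.592²) = 1.241
Δt = γΔt₀ = 1.241 × 100 = 124.1 seconds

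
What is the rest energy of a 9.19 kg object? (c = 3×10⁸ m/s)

c² = (3×10⁸)² = 9.000×10¹⁶ m²/s²
E₀ = mc² = 9.19 × 9.000×10¹⁶ = 8.271×10¹⁷ J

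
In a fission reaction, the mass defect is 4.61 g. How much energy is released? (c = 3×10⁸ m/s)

Convert mass defect: Δm = 4.61 g = 0.00461 kg
E = Δm·c² = 0.00461 × (3×10⁸)²
= 0.00461 × 9×10¹⁶ = 4.149×10¹⁴ J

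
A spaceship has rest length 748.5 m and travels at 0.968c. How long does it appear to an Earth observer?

Proper length L₀ = 748.5 m
γ = 1/√(1 - 0.968²) = 3.985
L = L₀/γ = 748.5/3.985 = 187.8 m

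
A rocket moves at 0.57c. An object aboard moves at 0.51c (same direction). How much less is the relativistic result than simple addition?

Classical: u' + v = 0.51 + 0.57 = 1.08c
Relativistic: u = (0.51 + 0.57)/(1 + 0.2907) = 1.08/1.2907 = 0.8368c
Difference: 1.08 - 0.8368 = 0.2432c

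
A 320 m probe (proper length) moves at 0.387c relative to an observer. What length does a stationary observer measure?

Proper length L₀ = 320 m
γ = 1/√(1 - 0.387²) = 1.0845
L = L₀/γ = 320/1.0845 = 295.1 m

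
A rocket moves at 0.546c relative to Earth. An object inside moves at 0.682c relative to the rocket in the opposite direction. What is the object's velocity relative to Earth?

Object's velocity in rocket frame is u' = -0.682c
u = (u' + v)/(1 + u'v/c²) = (v - 0.682)/(1 - 0.682·v/c²)
Numerator: 0.546 - 0.682 = -0.136
Denominator: 1 - 0.372372 = 0.627628
u = -0.136/0.627628 = -0.2167c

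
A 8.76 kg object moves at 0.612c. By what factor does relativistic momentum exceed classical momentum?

p_rel = γmv, p_class = mv
Ratio = γ = 1/√(1 - 0.612²) = 1.264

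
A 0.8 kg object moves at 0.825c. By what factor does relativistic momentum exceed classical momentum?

p_rel = γmv, p_class = mv
Ratio = γ = 1/√(1 - 0.825²) = 1.769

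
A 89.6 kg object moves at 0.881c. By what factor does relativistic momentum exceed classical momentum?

p_rel = γmv, p_class = mv
Ratio = γ = 1/√(1 - 0.881²) = 2.114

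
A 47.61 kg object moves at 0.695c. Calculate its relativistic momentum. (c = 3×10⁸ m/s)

γ = 1/√(1 - 0.695²) = 1.391
v = 0.695 × 3×10⁸ = 2.085×10⁸ m/s
p = γmv = 1.391 × 47.61 × 2.085×10⁸ = 1.381×10¹⁰ kg·m/s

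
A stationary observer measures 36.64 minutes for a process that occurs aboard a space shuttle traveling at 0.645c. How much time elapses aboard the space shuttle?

Dilated time Δt = 36.64 minutes
γ = 1/√(1 - 0.645²) = 1.3086
Δt₀ = Δt/γ = 36.64/1.3086 = 28.00 minutes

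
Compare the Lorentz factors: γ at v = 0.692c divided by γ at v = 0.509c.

γ₁ = 1/√(1 - 0.692²) = 1.385
γ₂ = 1/√(1 - 0.509²) = 1.162
γ₁/γ₂ = 1.385/1.162 = 1.192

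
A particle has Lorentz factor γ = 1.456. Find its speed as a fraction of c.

From γ = 1/√(1 - v²/c²):
1/γ² = 1/1.456² = 0.4717
v²/c² = 1 - 0.4717 = 0.5283
v/c = √(0.5283) = 0.7268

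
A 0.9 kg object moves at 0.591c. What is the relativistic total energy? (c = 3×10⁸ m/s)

γ = 1/√(1 - 0.591²) = 1.240
mc² = 0.9 × (3×10⁸)² = 8.100×10¹⁶ J
E = γmc² = 1.240 × 8.100×10¹⁶ = 1.004×10¹⁷ J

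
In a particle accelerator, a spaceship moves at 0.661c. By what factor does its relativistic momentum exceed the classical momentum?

p_rel = γmv, p_class = mv
Ratio = γ = 1/√(1 - 0.661²)
= 1/√(0.563079) = 1.333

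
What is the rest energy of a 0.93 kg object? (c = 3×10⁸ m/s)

c² = (3×10⁸)² = 9.000×10¹⁶ m²/s²
E₀ = mc² = 0.93 × 9.000×10¹⁶ = 8.370×10¹⁶ J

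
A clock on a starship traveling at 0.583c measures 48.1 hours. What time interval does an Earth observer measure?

Proper time Δt₀ = 48.1 hours
γ = 1/√(1 - 0.583²) = 1.2308
Δt = γΔt₀ = 1.2308 × 48.1 = 59.20 hours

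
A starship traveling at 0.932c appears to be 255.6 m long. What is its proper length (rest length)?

Contracted length L = 255.6 m
γ = 1/√(1 - 0.932²) = 2.759
L₀ = γL = 2.759 × 255.6 = 705.2 m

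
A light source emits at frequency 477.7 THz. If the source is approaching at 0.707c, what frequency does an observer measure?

β = v/c = 0.707
(1+β)/(1-β) = 1.707/0.293 = 5.826
Doppler factor = √(5.826) = 2.414
f_obs = 477.7 × 2.414 = 1153 THz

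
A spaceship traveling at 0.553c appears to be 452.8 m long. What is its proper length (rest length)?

Contracted length L = 452.8 m
γ = 1/√(1 - 0.553²) = 1.2002
L₀ = γL = 1.2002 × 452.8 = 543.5 m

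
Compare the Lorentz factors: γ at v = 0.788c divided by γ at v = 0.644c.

γ₁ = 1/√(1 - 0.788²) = 1.624
γ₂ = 1/√(1 - 0.644²) = 1.307
γ₁/γ₂ = 1.624/1.307 = 1.243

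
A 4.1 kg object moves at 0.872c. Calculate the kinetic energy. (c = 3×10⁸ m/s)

γ = 1/√(1 - 0.872²) = 2.0429
γ - 1 = 1.0429
KE = (γ-1)mc² = 1.0429 × 4.1 × (3×10⁸)² = 3.848×10¹⁷ J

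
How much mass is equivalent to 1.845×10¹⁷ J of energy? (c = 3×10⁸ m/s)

From E = mc², we get m = E/c²
c² = (3×10⁸)² = 9×10¹⁶ m²/s²
m = 1.845×10¹⁷ / 9×10¹⁶ = 2.050 kg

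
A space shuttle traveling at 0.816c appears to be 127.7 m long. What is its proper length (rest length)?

Contracted length L = 127.7 m
γ = 1/√(1 - 0.816²) = 1.730
L₀ = γL = 1.730 × 127.7 = 220.9 m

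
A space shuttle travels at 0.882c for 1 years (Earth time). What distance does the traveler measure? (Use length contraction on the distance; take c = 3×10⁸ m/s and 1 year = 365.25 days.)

Earth distance: d = v × t = 0.882c × 1 yr = 8.350×10¹⁵ m
γ = 2.122
d' = d/γ = 8.350×10¹⁵/2.122 = 3.935×10¹⁵ m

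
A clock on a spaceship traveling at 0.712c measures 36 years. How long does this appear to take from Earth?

Proper time Δt₀ = 36 years
γ = 1/√(1 - 0.712²) = 1.4241
Δt = γΔt₀ = 1.4241 × 36 = 51.27 years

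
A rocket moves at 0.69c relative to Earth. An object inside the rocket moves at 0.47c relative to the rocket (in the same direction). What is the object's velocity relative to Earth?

u = (u' + v)/(1 + u'v/c²)
Numerator: 0.47 + 0.69 = 1.16
Denominator: 1 + 0.3243 = 1.3243
u = 1.16/1.3243 = 0.8759c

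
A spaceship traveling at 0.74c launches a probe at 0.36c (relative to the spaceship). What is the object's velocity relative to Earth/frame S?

u = (u' + v)/(1 + u'v/c²)
Numerator: 0.36 + 0.74 = 1.1
Denominator: 1 + 0.2664 = 1.2664
u = 1.1/1.2664 = 0.8686c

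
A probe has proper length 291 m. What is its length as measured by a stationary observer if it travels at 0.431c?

Proper length L₀ = 291 m
γ = 1/√(1 - 0.431²) = 1.108
L = L₀/γ = 291/1.108 = 262.6 m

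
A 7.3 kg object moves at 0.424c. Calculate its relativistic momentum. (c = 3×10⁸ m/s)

γ = 1/√(1 - 0.424²) = 1.104
v = 0.424 × 3×10⁸ = 1.272×10⁸ m/s
p = γmv = 1.104 × 7.3 × 1.272×10⁸ = 1.025×10⁹ kg·m/s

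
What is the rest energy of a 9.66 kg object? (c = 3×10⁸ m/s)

c² = (3×10⁸)² = 9.000×10¹⁶ m²/s²
E₀ = mc² = 9.66 × 9.000×10¹⁶ = 8.694×10¹⁷ J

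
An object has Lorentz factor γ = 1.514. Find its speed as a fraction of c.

From γ = 1/√(1 - v²/c²):
1/γ² = 1/1.514² = 0.4363
v²/c² = 1 - 0.4363 = 0.5637
v/c = √(0.5637) = 0.7508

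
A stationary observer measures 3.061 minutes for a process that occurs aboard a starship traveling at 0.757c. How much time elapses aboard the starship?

Dilated time Δt = 3.061 minutes
γ = 1/√(1 - 0.757²) = 1.5304
Δt₀ = Δt/γ = 3.061/1.5304 = 2.000 minutes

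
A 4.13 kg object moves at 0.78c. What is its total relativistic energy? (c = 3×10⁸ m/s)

γ = 1/√(1 - 0.78²) = 1.598
mc² = 4.13 × (3×10⁸)² = 3.717×10¹⁷ J
E = γmc² = 1.598 × 3.717×10¹⁷ = 5.940×10¹⁷ J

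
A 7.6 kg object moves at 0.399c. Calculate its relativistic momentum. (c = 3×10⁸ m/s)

γ = 1/√(1 - 0.399²) = 1.0906
v = 0.399 × 3×10⁸ = 1.197×10⁸ m/s
p = γmv = 1.0906 × 7.6 × 1.197×10⁸ = 9.921×10⁸ kg·m/s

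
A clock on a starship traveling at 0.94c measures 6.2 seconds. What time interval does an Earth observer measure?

Proper time Δt₀ = 6.2 seconds
γ = 1/√(1 - 0.94²) = 2.931
Δt = γΔt₀ = 2.931 × 6.2 = 18.17 seconds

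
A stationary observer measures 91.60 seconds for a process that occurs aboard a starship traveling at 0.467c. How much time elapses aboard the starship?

Dilated time Δt = 91.60 seconds
γ = 1/√(1 - 0.467²) = 1.1309
Δt₀ = Δt/γ = 91.60/1.1309 = 81.00 seconds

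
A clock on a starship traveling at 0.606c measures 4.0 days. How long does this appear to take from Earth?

Proper time Δt₀ = 4.0 days
γ = 1/√(1 - 0.606²) = 1.25713
Δt = γΔt₀ = 1.25713 × 4.0 = 5.029 days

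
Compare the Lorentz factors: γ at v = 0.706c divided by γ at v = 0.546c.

γ₁ = 1/√(1 - 0.706²) = 1.412
γ₂ = 1/√(1 - 0.546²) = 1.194
γ₁/γ₂ = 1.412/1.194 = 1.183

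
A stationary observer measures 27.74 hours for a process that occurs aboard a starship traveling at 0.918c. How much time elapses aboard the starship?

Dilated time Δt = 27.74 hours
γ = 1/√(1 - 0.918²) = 2.522
Δt₀ = Δt/γ = 27.74/2.522 = 11.00 hours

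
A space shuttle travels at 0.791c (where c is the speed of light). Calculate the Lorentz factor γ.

v/c = 0.791, so (v/c)² = 0.625681
1 - (v/c)² = 0.374319
γ = 1/√(0.374319) = 1.634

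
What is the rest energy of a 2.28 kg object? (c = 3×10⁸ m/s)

c² = (3×10⁸)² = 9.000×10¹⁶ m²/s²
E₀ = mc² = 2.28 × 9.000×10¹⁶ = 2.052×10¹⁷ J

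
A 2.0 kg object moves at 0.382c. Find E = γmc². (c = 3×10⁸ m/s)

γ = 1/√(1 - 0.382²) = 1.082
mc² = 2.0 × (3×10⁸)² = 1.800×10¹⁷ J
E = γmc² = 1.082 × 1.800×10¹⁷ = 1.948×10¹⁷ J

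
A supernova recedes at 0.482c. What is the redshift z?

β = 0.482
(1+β)/(1-β) = 1.482/0.518 = 2.861004
√(2.861004) = 1.6915
z = 1.6915 - 1 = 0.6915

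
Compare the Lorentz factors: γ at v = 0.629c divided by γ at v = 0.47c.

γ₁ = 1/√(1 - 0.629²) = 1.286
γ₂ = 1/√(1 - 0.47²) = 1.133
γ₁/γ₂ = 1.286/1.133 = 1.135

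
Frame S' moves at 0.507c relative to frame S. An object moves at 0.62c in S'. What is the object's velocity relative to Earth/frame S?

u = (u' + v)/(1 + u'v/c²)
Numerator: 0.62 + 0.507 = 1.127
Denominator: 1 + 0.31434 = 1.31434
u = 1.127/1.31434 = 0.8575c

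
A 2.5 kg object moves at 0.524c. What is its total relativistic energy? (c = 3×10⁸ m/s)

γ = 1/√(1 - 0.524²) = 1.174
mc² = 2.5 × (3×10⁸)² = 2.250×10¹⁷ J
E = γmc² = 1.174 × 2.250×10¹⁷ = 2.642×10¹⁷ J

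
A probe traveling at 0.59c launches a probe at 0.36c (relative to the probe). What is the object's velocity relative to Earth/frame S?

u = (u' + v)/(1 + u'v/c²)
Numerator: 0.36 + 0.59 = 0.95
Denominator: 1 + 0.2124 = 1.2124
u = 0.95/1.2124 = 0.7836c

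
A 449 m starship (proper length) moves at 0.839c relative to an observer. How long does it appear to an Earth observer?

Proper length L₀ = 449 m
γ = 1/√(1 - 0.839²) = 1.838
L = L₀/γ = 449/1.838 = 244.3 m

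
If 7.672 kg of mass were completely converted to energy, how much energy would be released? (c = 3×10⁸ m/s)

Using E = mc²:
c² = (3×10⁸)² = 9×10¹⁶ m²/s²
E = 7.672 × 9×10¹⁶ = 6.905×10¹⁷ J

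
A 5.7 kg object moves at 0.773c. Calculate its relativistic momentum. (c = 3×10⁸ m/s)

γ = 1/√(1 - 0.773²) = 1.5763
v = 0.773 × 3×10⁸ = 2.319×10⁸ m/s
p = γmv = 1.5763 × 5.7 × 2.319×10⁸ = 2.084×10⁹ kg·m/s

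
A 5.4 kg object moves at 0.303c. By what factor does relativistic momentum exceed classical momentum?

p_rel = γmv, p_class = mv
Ratio = γ = 1/√(1 - 0.303²) = 1.049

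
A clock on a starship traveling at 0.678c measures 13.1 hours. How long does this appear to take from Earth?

Proper time Δt₀ = 13.1 hours
γ = 1/√(1 - 0.678²) = 1.360
Δt = γΔt₀ = 1.360 × 13.1 = 17.82 hours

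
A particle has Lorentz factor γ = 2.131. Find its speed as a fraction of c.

From γ = 1/√(1 - v²/c²):
1/γ² = 1/2.131² = 0.2202
v²/c² = 1 - 0.2202 = 0.7798
v/c = √(0.7798) = 0.8831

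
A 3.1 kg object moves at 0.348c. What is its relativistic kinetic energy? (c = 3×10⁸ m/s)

γ = 1/√(1 - 0.348²) = 1.06667
γ - 1 = 0.06667
KE = (γ-1)mc² = 0.06667 × 3.1 × (3×10⁸)² = 1.860×10¹⁶ J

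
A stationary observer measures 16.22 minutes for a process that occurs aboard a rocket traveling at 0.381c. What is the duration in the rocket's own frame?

Dilated time Δt = 16.22 minutes
γ = 1/√(1 - 0.381²) = 1.0816
Δt₀ = Δt/γ = 16.22/1.0816 = 15.00 minutes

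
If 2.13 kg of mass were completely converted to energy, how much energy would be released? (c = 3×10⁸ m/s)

Using E = mc²:
c² = (3×10⁸)² = 9×10¹⁶ m²/s²
E = 2.13 × 9×10¹⁶ = 1.917×10¹⁷ J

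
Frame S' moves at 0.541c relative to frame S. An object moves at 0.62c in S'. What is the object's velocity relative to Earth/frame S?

u = (u' + v)/(1 + u'v/c²)
Numerator: 0.62 + 0.541 = 1.161
Denominator: 1 + 0.33542 = 1.33542
u = 1.161/1.33542 = 0.8694c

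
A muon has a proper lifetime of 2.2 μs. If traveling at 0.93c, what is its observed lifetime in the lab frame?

Proper lifetime τ₀ = 2.2 μs
γ = 1/√(1 - 0.93²) = 2.7206
τ = γτ₀ = 2.7206 × 2.2 μs = 5.985 μs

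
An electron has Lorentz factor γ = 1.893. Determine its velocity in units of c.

From γ = 1/√(1 - v²/c²):
1/γ² = 1/1.893² = 0.2791
v²/c² = 1 - 0.2791 = 0.7209
v/c = √(0.7209) = 0.8491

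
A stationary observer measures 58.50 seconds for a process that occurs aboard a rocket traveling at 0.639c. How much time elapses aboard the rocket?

Dilated time Δt = 58.50 seconds
γ = 1/√(1 - 0.639²) = 1.300
Δt₀ = Δt/γ = 58.50/1.300 = 45.00 seconds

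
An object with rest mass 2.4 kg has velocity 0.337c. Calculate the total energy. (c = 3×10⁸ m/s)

γ = 1/√(1 - 0.337²) = 1.062
mc² = 2.4 × (3×10⁸)² = 2.160×10¹⁷ J
E = γmc² = 1.062 × 2.160×10¹⁷ = 2.294×10¹⁷ J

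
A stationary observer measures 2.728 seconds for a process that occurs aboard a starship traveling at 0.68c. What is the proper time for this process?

Dilated time Δt = 2.728 seconds
γ = 1/√(1 - 0.68²) = 1.364
Δt₀ = Δt/γ = 2.728/1.364 = 2.000 seconds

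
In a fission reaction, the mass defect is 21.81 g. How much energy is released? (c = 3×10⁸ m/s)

Convert mass defect: Δm = 21.81 g = 0.02181 kg
E = Δm·c² = 0.02181 × (3×10⁸)²
= 0.02181 × 9×10¹⁶ = 1.963×10¹⁵ J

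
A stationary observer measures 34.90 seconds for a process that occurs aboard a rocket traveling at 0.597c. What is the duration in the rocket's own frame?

Dilated time Δt = 34.90 seconds
γ = 1/√(1 - 0.597²) = 1.2465
Δt₀ = Δt/γ = 34.90/1.2465 = 28.00 seconds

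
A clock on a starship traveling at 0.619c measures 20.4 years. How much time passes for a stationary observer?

Proper time Δt₀ = 20.4 years
γ = 1/√(1 - 0.619²) = 1.273
Δt = γΔt₀ = 1.273 × 20.4 = 25.97 years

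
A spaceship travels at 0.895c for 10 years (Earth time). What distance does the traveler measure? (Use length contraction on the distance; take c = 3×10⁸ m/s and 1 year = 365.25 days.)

Earth distance: d = v × t = 0.895c × 10 yr = 8.4732×10¹⁶ m
γ = 2.2418
d' = d/γ = 8.4732×10¹⁶/2.2418 = 3.780×10¹⁶ m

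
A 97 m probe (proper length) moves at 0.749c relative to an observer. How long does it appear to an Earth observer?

Proper length L₀ = 97 m
γ = 1/√(1 - 0.749²) = 1.5093
L = L₀/γ = 97/1.5093 = 64.27 m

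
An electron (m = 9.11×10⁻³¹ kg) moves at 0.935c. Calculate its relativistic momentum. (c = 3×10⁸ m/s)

γ = 1/√(1 - 0.935²) = 2.8197
v = 0.935 × 3×10⁸ = 2.805×10⁸ m/s
p = γmv = 2.8197 × 9.11×10⁻³¹ × 2.805×10⁸ = 7.205×10⁻²² kg·m/s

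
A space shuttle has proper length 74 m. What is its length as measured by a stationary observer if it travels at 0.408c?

Proper length L₀ = 74 m
γ = 1/√(1 - 0.408²) = 1.0953
L = L₀/γ = 74/1.0953 = 67.56 m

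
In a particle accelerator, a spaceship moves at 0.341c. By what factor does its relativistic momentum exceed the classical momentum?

p_rel = γmv, p_class = mv
Ratio = γ = 1/√(1 - 0.341²)
= 1/√(0.883719) = 1.064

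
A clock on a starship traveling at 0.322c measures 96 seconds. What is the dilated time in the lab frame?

Proper time Δt₀ = 96 seconds
γ = 1/√(1 - 0.322²) = 1.056
Δt = γΔt₀ = 1.056 × 96 = 101.4 seconds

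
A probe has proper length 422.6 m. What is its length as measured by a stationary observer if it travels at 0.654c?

Proper length L₀ = 422.6 m
γ = 1/√(1 - 0.654²) = 1.322
L = L₀/γ = 422.6/1.322 = 319.7 m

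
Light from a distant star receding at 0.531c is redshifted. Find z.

β = 0.531
(1+β)/(1-β) = 1.531/0.469 = 3.2644
√(3.2644) = 1.8068
z = 1.8068 - 1 = 0.8068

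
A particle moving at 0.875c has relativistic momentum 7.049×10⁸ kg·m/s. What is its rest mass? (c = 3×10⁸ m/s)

γ = 1/√(1 - 0.875²) = 2.066
v = 0.875 × 3×10⁸ = 2.625×10⁸ m/s
m = p/(γv) = 7.049×10⁸/(2.066 × 2.625×10⁸) = 1.300 kg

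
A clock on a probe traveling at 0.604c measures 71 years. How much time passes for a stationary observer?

Proper time Δt₀ = 71 years
γ = 1/√(1 - 0.604²) = 1.25473
Δt = γΔt₀ = 1.25473 × 71 = 89.09 years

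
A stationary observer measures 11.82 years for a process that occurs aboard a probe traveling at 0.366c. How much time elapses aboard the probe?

Dilated time Δt = 11.82 years
γ = 1/√(1 - 0.366²) = 1.075
Δt₀ = Δt/γ = 11.82/1.075 = 11.00 years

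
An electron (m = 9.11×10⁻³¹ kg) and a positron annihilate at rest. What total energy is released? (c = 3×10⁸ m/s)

Both particles have the same rest mass, so total mass = 2m
E = 2m·c² = 2 × 9.11×10⁻³¹ × (3×10⁸)²
= 2 × 9.11×10⁻³¹ × 9×10¹⁶
= 1.640×10⁻¹³ J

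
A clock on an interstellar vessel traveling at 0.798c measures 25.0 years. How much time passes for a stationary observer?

Proper time Δt₀ = 25.0 years
γ = 1/√(1 - 0.798²) = 1.659
Δt = γΔt₀ = 1.659 × 25.0 = 41.48 years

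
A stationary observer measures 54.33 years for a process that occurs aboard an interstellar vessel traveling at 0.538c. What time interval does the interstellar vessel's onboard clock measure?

Dilated time Δt = 54.33 years
γ = 1/√(1 - 0.538²) = 1.1863
Δt₀ = Δt/γ = 54.33/1.1863 = 45.80 years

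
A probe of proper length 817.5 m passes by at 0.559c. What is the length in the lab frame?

Proper length L₀ = 817.5 m
γ = 1/√(1 - 0.559²) = 1.20603
L = L₀/γ = 817.5/1.20603 = 677.8 m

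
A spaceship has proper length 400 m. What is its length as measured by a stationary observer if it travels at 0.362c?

Proper length L₀ = 400 m
γ = 1/√(1 - 0.362²) = 1.0728
L = L₀/γ = 400/1.0728 = 372.9 m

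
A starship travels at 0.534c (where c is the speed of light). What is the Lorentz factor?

v/c = 0.534, so (v/c)² = 0.285156
1 - (v/c)² = 0.714844
γ = 1/√(0.714844) = 1.183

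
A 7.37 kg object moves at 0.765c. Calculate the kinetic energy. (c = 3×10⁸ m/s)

γ = 1/√(1 - 0.765²) = 1.5527
γ - 1 = 0.5527
KE = (γ-1)mc² = 0.5527 × 7.37 × (3×10⁸)² = 3.666×10¹⁷ J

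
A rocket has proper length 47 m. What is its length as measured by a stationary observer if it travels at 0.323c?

Proper length L₀ = 47 m
γ = 1/√(1 - 0.323²) = 1.0566
L = L₀/γ = 47/1.0566 = 44.48 m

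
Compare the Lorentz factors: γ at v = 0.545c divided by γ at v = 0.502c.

γ₁ = 1/√(1 - 0.545²) = 1.193
γ₂ = 1/√(1 - 0.502²) = 1.156
γ₁/γ₂ = 1.193/1.156 = 1.032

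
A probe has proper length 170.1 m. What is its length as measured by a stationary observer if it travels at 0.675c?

Proper length L₀ = 170.1 m
γ = 1/√(1 - 0.675²) = 1.355
L = L₀/γ = 170.1/1.355 = 125.5 m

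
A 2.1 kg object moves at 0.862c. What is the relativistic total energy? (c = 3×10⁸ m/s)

γ = 1/√(1 - 0.862²) = 1.9727
mc² = 2.1 × (3×10⁸)² = 1.890×10¹⁷ J
E = γmc² = 1.9727 × 1.890×10¹⁷ = 3.728×10¹⁷ J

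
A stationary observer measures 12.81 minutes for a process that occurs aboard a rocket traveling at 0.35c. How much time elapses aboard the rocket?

Dilated time Δt = 12.81 minutes
γ = 1/√(1 - 0.35²) = 1.0675
Δt₀ = Δt/γ = 12.81/1.0675 = 12.00 minutes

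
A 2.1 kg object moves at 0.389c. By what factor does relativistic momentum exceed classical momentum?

p_rel = γmv, p_class = mv
Ratio = γ = 1/√(1 - 0.389²) = 1.085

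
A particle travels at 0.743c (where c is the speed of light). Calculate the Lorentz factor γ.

v/c = 0.743, so (v/c)² = 0.552049
1 - (v/c)² = 0.447951
γ = 1/√(0.447951) = 1.494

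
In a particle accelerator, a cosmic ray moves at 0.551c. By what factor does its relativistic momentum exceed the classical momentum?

p_rel = γmv, p_class = mv
Ratio = γ = 1/√(1 - 0.551²)
= 1/√(0.696399) = 1.198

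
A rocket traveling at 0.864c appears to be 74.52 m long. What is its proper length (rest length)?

Contracted length L = 74.52 m
γ = 1/√(1 - 0.864²) = 1.986
L₀ = γL = 1.986 × 74.52 = 148.0 m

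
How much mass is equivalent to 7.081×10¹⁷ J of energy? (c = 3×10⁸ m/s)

From E = mc², we get m = E/c²
c² = (3×10⁸)² = 9×10¹⁶ m²/s²
m = 7.081×10¹⁷ / 9×10¹⁶ = 7.868 kg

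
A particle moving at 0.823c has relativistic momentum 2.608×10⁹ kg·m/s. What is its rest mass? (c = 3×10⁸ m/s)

γ = 1/√(1 - 0.823²) = 1.7604
v = 0.823 × 3×10⁸ = 2.469×10⁸ m/s
m = p/(γv) = 2.608×10⁹/(1.7604 × 2.469×10⁸) = 6.000 kg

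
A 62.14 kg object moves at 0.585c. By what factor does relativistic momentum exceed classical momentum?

p_rel = γmv, p_class = mv
Ratio = γ = 1/√(1 - 0.585²) = 1.233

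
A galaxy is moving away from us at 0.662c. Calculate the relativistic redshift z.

β = 0.662
(1+β)/(1-β) = 1.662/0.338 = 4.917
√(4.917) = 2.217
z = 2.217 - 1 = 1.217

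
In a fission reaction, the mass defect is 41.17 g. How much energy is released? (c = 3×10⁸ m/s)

Convert mass defect: Δm = 41.17 g = 0.04117 kg
E = Δm·c² = 0.04117 × (3×10⁸)²
= 0.04117 × 9×10¹⁶ = 3.705×10¹⁵ J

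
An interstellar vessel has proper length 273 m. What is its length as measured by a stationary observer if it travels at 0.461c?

Proper length L₀ = 273 m
γ = 1/√(1 - 0.461²) = 1.1269
L = L₀/γ = 273/1.1269 = 242.3 m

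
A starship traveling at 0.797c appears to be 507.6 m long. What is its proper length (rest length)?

Contracted length L = 507.6 m
γ = 1/√(1 - 0.797²) = 1.6557
L₀ = γL = 1.6557 × 507.6 = 840.4 m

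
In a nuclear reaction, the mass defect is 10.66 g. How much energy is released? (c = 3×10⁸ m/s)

Convert mass defect: Δm = 10.66 g = 0.01066 kg
E = Δm·c² = 0.01066 × (3×10⁸)²
= 0.01066 × 9×10¹⁶ = 9.594×10¹⁴ J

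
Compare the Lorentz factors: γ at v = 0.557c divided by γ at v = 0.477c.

γ₁ = 1/√(1 - 0.557²) = 1.204
γ₂ = 1/√(1 - 0.477²) = 1.138
γ₁/γ₂ = 1.204/1.138 = 1.058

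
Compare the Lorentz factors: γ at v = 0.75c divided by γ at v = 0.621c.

γ₁ = 1/√(1 - 0.75²) = 1.512
γ₂ = 1/√(1 - 0.621²) = 1.276
γ₁/γ₂ = 1.512/1.276 = 1.185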